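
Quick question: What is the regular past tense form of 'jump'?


Apply rule: Add -ed. 'jump' becomes 'jumped'.

jumped


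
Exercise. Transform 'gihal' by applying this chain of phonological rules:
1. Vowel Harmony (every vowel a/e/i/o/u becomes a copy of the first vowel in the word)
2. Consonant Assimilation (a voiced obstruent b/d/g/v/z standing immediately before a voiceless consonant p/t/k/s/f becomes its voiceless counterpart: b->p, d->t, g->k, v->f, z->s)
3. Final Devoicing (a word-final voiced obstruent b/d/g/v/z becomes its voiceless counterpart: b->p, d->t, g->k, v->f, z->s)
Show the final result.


Starting form: 'gihal'
Rule 1: Vowel Harmony: all vowels become 'i' (matching first vowel). 'gihal' -> 'gihil'
Rule 2: Consonant Assimilation: no voiced obstruent (b/d/g/v/z) stands immediately before a voiceless consonant (p/t/k/s/f). No change.
Rule 3: Final Devoicing: final consonant 'l' is not one of the voiced obstruents b/d/g/v/z. No change.
Final form: 'gihil'

gihil


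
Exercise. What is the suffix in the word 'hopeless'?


The word 'hopeless' = 'hope' (root) + '-less' (suffix). The suffix is '-less'.

less


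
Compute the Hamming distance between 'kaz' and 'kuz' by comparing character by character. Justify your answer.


Alignment:
Position 1: 'k' vs 'k' = match
Position 2: 'a' vs 'u' = DIFFER
Position 3: 'z' vs 'z' = match
Total differences: 1

1


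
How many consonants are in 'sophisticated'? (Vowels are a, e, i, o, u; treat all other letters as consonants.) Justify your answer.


Consonants in 'sophisticated': s, p, h, s, t, c, t, d = 8 consonants.

8


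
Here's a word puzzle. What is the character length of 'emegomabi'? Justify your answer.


Spell out 'emegomabi' and number each letter: e(1), m(2), e(3), g(4), o(5), m(6), a(7), b(8), i(9). Total: 9 letters.

9


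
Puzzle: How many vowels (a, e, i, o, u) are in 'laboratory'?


Vowels in 'laboratory': a, o, a, o = 4 vowels.

4


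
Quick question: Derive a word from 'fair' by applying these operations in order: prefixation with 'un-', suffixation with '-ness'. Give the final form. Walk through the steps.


Step 1: Add prefix 'un-' to 'fair' = 'unfair'
Step 2: Add suffix '-ness' to 'unfair' = 'unfairness'

unfairness


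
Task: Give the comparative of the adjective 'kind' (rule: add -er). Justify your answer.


Apply comparative formation (add -er): 'kind' -> 'kinder'.

kinder


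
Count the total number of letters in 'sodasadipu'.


Spell out 'sodasadipu' and number each letter: s(1), o(2), d(3), a(4), s(5), a(6), d(7), i(8), p(9), u(10). Total: 10 letters.

10


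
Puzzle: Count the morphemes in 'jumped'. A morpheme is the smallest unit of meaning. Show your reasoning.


Decomposition: jump (root) + -ed (suffix) = 2 morpheme(s)

2 morphemes


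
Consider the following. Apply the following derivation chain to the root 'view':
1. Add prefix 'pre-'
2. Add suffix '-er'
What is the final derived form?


Step 1: Add prefix 'pre-' to 'view' = 'preview'
Step 2: Add suffix '-er' to 'preview' = 'previewer'

previewer


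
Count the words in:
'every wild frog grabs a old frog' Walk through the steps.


Split into words: every | wild | frog | grabs | a | old | frog = 7 words.

7


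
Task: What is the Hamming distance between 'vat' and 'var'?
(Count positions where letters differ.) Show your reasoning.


Alignment:
Position 1: 'v' vs 'v' = match
Position 2: 'a' vs 'a' = match
Position 3: 't' vs 'r' = DIFFER
Total differences: 1

1


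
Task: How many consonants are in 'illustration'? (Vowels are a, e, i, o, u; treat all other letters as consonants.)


Consonants in 'illustration': l, l, s, t, r, t, n = 7 consonants.

7


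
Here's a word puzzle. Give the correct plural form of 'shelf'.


Apply rule: Change -f to -ves. 'shelf' becomes 'shelves'.

shelves


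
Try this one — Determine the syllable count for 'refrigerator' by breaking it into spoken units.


Break 'refrigerator' into syllables: re-frig-er-a-tor -> re | frig | er | a | tor = 5 syllables

5 syllables


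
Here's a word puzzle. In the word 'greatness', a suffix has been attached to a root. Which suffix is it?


The word 'greatness' = 'great' (root) + '-ness' (suffix). The suffix is '-ness'.

ness


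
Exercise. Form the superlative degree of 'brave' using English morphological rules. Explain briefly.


Apply superlative formation (ends in e: add -st): 'brave' -> 'bravest'.

bravest


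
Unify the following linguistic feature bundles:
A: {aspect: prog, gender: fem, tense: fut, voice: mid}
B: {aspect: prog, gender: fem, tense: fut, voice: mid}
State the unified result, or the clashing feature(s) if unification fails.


Compare features:
aspect: A=prog vs B=prog -> unified: prog
gender: A=fem vs B=fem -> unified: fem
tense: A=fut vs B=fut -> unified: fut
voice: A=mid vs B=mid -> unified: mid
No clashes found.

Unified: {aspect: prog, gender: fem, tense: fut, voice: mid}


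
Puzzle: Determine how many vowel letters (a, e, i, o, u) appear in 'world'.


Vowels in 'world': o = 1 vowels.

1


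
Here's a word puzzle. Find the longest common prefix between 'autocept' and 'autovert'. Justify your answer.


Compare from the start: 4 characters match: 'auto'. Mismatch at position 5: 'c' vs 'v'.

auto


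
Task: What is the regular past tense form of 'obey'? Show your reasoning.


Apply rule: Add -ed. 'obey' becomes 'obeyed'.

obeyed


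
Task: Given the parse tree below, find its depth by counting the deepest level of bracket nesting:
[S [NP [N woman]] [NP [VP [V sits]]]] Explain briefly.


Count bracket nesting levels:
'[' at pos 0: depth = 1
'[' at pos 3: depth = 2
'[' at pos 7: depth = 3
'[' at pos 18: depth = 2
'[' at pos 22: depth = 3
'[' at pos 26: depth = 4
Maximum depth reached: 4

4


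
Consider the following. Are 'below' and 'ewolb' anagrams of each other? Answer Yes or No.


Sorted letters of 'below': 'below'
Sorted letters of 'ewolb': 'below'
They match.

Yes


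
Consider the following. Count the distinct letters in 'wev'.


Unique letters in 'wev': {e, v, w} = 3 distinct letters.

3


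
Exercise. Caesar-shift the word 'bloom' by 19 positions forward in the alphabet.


Shift each letter by 19: b -> u, l -> e, o -> h, o -> h, m -> f. Result: 'uehhf'.

uehhf


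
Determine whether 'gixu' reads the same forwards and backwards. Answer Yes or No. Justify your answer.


Forward: 'gixu'
Reversed: 'uxig'
They differ.

No


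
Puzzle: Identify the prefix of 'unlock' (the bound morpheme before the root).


The word 'unlock' = 'un' (prefix) + 'lock' (root). The prefix is 'un'.

un


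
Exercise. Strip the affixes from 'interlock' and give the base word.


Remove prefix 'inter' from 'interlock' to get root 'lock'.

lock


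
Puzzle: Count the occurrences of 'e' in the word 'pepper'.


Letter 'e' in 'pepper': found at position(s) 2, 5 = 2 occurrence(s).

2


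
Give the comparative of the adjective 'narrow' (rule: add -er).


Apply comparative formation (add -er): 'narrow' -> 'narrower'.

narrower


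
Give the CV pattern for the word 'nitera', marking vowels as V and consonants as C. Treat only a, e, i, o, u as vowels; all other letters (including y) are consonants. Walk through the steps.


Letter mapping: n = C, i = V, t = C, e = V, r = C, a = V.

CVCVCV


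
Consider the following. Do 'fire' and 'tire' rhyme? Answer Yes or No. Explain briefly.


Rime (stressed vowel + following sounds) of 'fire': -ire = /aɪər/
Rime of 'tire': -ire = /aɪər/
/aɪər/ and /aɪər/ are the same ending sound, so the words rhyme.

Yes


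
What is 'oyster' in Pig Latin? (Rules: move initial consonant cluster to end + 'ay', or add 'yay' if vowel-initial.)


'oyster' starts with a vowel, so add 'yay': 'oysteryay'.

oysteryay


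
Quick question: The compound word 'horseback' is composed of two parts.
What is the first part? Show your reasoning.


Split 'horseback' into 'horse' + 'back'. The first part is 'horse'.

horse


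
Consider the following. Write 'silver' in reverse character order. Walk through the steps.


Reverse 'silver' character by character: 'revlis'.

revlis


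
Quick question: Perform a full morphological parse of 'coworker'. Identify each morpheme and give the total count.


Step 1: Identify prefix: 'co' (meaning: together)
Step 2: Identify root: 'work'
Step 3: Identify suffix(es): 'er'
Decomposition: co- (prefix: together) + work (root) + -er (suffix: one who)
Total morphemes: 3

3 morphemes (co- (prefix: together) + work (root) + -er (suffix: one who))


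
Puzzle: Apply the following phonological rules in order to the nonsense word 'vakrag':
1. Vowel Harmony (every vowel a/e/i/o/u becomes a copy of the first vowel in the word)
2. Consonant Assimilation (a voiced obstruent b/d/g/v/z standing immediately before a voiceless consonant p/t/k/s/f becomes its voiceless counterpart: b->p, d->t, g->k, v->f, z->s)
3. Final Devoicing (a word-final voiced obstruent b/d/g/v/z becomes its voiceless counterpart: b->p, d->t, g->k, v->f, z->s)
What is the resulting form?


Starting form: 'vakrag'
Rule 1: Vowel Harmony: all vowels already match. No change.
Rule 2: Consonant Assimilation: no voiced obstruent (b/d/g/v/z) stands immediately before a voiceless consonant (p/t/k/s/f). No change.
Rule 3: Final Devoicing: word-final voiced obstruent 'g' becomes voiceless 'k'. 'vakrag' -> 'vakrak'
Final form: 'vakrak'

vakrak


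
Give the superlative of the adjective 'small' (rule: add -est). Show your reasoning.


Apply superlative formation (add -est): 'small' -> 'smallest'.

smallest


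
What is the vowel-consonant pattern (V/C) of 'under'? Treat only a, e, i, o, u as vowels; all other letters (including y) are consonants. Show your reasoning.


Letter mapping: u = V, n = C, d = C, e = V, r = C.

VCCVC


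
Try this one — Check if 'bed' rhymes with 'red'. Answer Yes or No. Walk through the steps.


Rime (stressed vowel + following sounds) of 'bed': -ed = /ɛd/
Rime of 'red': -ed = /ɛd/
/ɛd/ and /ɛd/ are the same ending sound, so the words rhyme.

Yes


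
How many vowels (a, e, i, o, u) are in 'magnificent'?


Vowels in 'magnificent': a, i, i, e = 4 vowels.

4


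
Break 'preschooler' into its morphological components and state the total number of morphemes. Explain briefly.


Step 1: Identify prefix: 'pre' (meaning: before)
Step 2: Identify root: 'school'
Step 3: Identify suffix(es): 'er'
Decomposition: pre- (prefix: before) + school (root) + -er (suffix: one who)
Total morphemes: 3

3 morphemes (pre- (prefix: before) + school (root) + -er (suffix: one who))


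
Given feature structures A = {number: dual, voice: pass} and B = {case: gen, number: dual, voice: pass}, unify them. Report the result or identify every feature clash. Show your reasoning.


Compare features:
case: A=_ vs B=gen -> unified: gen
number: A=dual vs B=dual -> unified: dual
voice: A=pass vs B=pass -> unified: pass
No clashes found.

Unified: {case: gen, number: dual, voice: pass}


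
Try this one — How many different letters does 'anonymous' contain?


Unique letters in 'anonymous': {a, m, n, o, s, u, y} = 7 distinct letters.

7


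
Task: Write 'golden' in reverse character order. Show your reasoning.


Reverse 'golden' character by character: 'nedlog'.

nedlog


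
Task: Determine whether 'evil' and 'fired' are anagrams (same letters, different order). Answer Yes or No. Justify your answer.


Sorted letters of 'evil': 'eilv'
Sorted letters of 'fired': 'defir'
They do not match.

No


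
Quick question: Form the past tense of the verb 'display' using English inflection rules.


Apply rule: Add -ed. 'display' becomes 'displayed'.

displayed


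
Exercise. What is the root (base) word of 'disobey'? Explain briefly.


Remove prefix 'dis' from 'disobey' to get root 'obey'.

obey


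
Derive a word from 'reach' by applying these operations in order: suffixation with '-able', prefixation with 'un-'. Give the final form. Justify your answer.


Step 1: Add suffix '-able' to 'reach' = 'reachable'
Step 2: Add prefix 'un-' to 'reachable' = 'unreachable'

unreachable


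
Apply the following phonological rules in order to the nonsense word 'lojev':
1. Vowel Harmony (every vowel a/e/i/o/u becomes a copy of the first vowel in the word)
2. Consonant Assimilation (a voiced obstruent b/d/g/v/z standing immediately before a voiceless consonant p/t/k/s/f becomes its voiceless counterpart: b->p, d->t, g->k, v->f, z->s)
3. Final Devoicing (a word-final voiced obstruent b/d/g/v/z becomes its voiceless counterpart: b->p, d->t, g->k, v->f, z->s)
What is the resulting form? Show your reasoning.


Starting form: 'lojev'
Rule 1: Vowel Harmony: all vowels become 'o' (matching first vowel). 'lojev' -> 'lojov'
Rule 2: Consonant Assimilation: no voiced obstruent (b/d/g/v/z) stands immediately before a voiceless consonant (p/t/k/s/f). No change.
Rule 3: Final Devoicing: word-final voiced obstruent 'v' becomes voiceless 'f'. 'lojov' -> 'lojof'
Final form: 'lojof'

lojof


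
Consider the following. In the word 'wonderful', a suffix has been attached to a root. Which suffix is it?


The word 'wonderful' = 'wonder' (root) + '-ful' (suffix). The suffix is '-ful'.

ful


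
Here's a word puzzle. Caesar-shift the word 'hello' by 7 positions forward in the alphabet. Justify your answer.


Shift each letter by 7: h -> o, e -> l, l -> s, l -> s, o -> v. Result: 'olssv'.

olssv


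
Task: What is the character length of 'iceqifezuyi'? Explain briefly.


Spell out 'iceqifezuyi' and number each letter: i(1), c(2), e(3), q(4), i(5), f(6), e(7), z(8), u(9), y(10), i(11). Total: 11 letters.

11


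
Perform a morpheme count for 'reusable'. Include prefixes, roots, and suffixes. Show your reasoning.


Decomposition: re- (prefix) + use (root) + -able (suffix) = 3 morpheme(s)

3 morphemes


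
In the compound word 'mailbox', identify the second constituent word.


Split 'mailbox' into 'mail' + 'box'. The second part is 'box'.

box


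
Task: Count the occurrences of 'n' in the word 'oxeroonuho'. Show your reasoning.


Letter 'n' in 'oxeroonuho': found at position(s) 7 = 1 occurrence(s).

1


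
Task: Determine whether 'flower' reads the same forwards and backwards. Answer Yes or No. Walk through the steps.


Forward: 'flower'
Reversed: 'rewolf'
They differ.

No


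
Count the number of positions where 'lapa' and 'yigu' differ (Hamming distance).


Alignment:
Position 1: 'l' vs 'y' = DIFFER
Position 2: 'a' vs 'i' = DIFFER
Position 3: 'p' vs 'g' = DIFFER
Position 4: 'a' vs 'u' = DIFFER
Total differences: 4

4


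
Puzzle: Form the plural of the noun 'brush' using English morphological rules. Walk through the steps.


Apply rule: Add -es (sibilant/fricative ending). 'brush' becomes 'brushes'.

brushes


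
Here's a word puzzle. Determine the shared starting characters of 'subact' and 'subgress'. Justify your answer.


Compare from the start: 3 characters match: 'sub'. Mismatch at position 4: 'a' vs 'g'.

sub


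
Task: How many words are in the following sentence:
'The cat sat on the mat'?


Split into words: The | cat | sat | on | the | mat = 6 words.

6


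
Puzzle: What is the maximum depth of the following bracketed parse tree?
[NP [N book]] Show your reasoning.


Count bracket nesting levels:
'[' at pos 0: depth = 1
'[' at pos 4: depth = 2
Maximum depth reached: 2

2


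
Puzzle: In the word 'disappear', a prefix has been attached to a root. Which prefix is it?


The word 'disappear' = 'dis' (prefix) + 'appear' (root). The prefix is 'dis'.

dis


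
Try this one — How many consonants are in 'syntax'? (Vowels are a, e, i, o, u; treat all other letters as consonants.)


Consonants in 'syntax': s, y, n, t, x = 5 consonants.

5


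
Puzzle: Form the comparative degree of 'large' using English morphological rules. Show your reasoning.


Apply comparative formation (ends in e: add -r): 'large' -> 'larger'.

larger


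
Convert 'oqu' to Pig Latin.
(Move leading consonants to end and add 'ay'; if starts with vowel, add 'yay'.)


'oqu' starts with a vowel, so add 'yay': 'oquyay'.

oquyay


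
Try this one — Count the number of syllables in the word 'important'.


Break 'important' into syllables: im-por-tant -> im | por | tant = 3 syllables

3 syllables


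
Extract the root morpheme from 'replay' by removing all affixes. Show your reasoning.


Remove prefix 're' from 'replay' to get root 'play'.

play


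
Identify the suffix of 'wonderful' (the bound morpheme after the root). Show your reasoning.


The word 'wonderful' = 'wonder' (root) + '-ful' (suffix). The suffix is '-ful'.

ful


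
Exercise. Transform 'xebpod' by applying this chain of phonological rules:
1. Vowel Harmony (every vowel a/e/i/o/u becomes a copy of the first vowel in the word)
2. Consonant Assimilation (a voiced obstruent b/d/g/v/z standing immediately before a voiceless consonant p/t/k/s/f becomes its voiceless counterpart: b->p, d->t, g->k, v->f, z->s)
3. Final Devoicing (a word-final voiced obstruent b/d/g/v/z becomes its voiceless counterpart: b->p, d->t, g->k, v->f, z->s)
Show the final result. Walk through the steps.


Starting form: 'xebpod'
Rule 1: Vowel Harmony: all vowels become 'e' (matching first vowel). 'xebpod' -> 'xebped'
Rule 2: Consonant Assimilation: voiced obstruent before voiceless consonant becomes voiceless ('bp' -> 'pp'). 'xebped' -> 'xepped'
Rule 3: Final Devoicing: word-final voiced obstruent 'd' becomes voiceless 't'. 'xepped' -> 'xeppet'
Final form: 'xeppet'

xeppet


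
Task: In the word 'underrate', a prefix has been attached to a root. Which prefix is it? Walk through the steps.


The word 'underrate' = 'under' (prefix) + 'rate' (root). The prefix is 'under'.

under


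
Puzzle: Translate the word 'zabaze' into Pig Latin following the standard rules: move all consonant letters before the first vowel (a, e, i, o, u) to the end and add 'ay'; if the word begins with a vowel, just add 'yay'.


'zabaze': move consonant cluster 'z' to end and add 'ay': 'abazezay'.

abazezay


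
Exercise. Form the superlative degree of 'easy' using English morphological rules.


Apply superlative formation (consonant + y: change y to i, add -est): 'easy' -> 'easiest'.

easiest


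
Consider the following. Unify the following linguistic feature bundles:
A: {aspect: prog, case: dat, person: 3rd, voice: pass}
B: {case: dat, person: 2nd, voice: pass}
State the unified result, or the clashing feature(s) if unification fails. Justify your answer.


Compare features:
aspect: A=prog vs B=_ -> unified: prog
case: A=dat vs B=dat -> unified: dat
person: A=3rd vs B=2nd -> CLASH
voice: A=pass vs B=pass -> unified: pass
Clash detected on feature 'person' (3rd vs 2nd); unification fails.

CLASH on 'person' (3rd vs 2nd)


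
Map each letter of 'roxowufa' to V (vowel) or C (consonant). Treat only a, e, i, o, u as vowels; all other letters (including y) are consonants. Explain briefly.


Letter mapping: r = C, o = V, x = C, o = V, w = C, u = V, f = C, a = V.

CVCVCVCV


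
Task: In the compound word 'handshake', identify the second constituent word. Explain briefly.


Split 'handshake' into 'hand' + 'shake'. The second part is 'shake'.

shake


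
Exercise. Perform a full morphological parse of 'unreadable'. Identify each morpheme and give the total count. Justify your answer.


Step 1: Identify prefix: 'un' (meaning: not/reverse)
Step 2: Identify root: 'read'
Step 3: Identify suffix(es): 'able'
Decomposition: un- (prefix: not/reverse) + read (root) + -able (suffix: capable of)
Total morphemes: 3

3 morphemes (un- (prefix: not/reverse) + read (root) + -able (suffix: capable of))


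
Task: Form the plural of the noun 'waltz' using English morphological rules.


Apply rule: Add -es (sibilant/fricative ending). 'waltz' becomes 'waltzes'.

waltzes


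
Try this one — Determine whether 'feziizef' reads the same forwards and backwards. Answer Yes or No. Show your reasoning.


Forward: 'feziizef'
Reversed: 'feziizef'
They are identical.

Yes


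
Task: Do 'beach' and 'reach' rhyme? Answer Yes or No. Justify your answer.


Rime (stressed vowel + following sounds) of 'beach': -each = /iːtʃ/
Rime of 'reach': -each = /iːtʃ/
/iːtʃ/ and /iːtʃ/ are the same ending sound, so the words rhyme.

Yes


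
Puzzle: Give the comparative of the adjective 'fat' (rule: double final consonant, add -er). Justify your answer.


Apply comparative formation (double final consonant, add -er): 'fat' -> 'fatter'.

fatter


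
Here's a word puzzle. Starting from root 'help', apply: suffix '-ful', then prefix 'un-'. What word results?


Step 1: Add suffix '-ful' to 'help' = 'helpful'
Step 2: Add prefix 'un-' to 'helpful' = 'unhelpful'

unhelpful


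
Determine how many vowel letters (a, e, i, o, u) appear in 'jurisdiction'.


Vowels in 'jurisdiction': u, i, i, i, o = 5 vowels.

5


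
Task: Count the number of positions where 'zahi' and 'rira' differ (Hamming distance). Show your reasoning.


Alignment:
Position 1: 'z' vs 'r' = DIFFER
Position 2: 'a' vs 'i' = DIFFER
Position 3: 'h' vs 'r' = DIFFER
Position 4: 'i' vs 'a' = DIFFER
Total differences: 4

4


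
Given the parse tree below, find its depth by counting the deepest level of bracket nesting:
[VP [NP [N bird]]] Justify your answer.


Count bracket nesting levels:
'[' at pos 0: depth = 1
'[' at pos 4: depth = 2
'[' at pos 8: depth = 3
Maximum depth reached: 3

3


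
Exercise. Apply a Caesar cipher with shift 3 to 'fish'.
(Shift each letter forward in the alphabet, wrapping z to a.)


Shift each letter by 3: f -> i, i -> l, s -> v, h -> k. Result: 'ilvk'.

ilvk


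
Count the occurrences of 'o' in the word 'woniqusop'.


Letter 'o' in 'woniqusop': found at position(s) 2, 8 = 2 occurrence(s).

2


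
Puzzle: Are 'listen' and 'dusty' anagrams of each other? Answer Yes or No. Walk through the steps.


Sorted letters of 'listen': 'eilnst'
Sorted letters of 'dusty': 'dstuy'
They do not match.

No


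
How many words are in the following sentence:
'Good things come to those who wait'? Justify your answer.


Split into words: Good | things | come | to | those | who | wait = 7 words.

7


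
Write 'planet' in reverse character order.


Reverse 'planet' character by character: 'tenalp'.

tenalp


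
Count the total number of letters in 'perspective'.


Spell out 'perspective' and number each letter: p(1), e(2), r(3), s(4), p(5), e(6), c(7), t(8), i(9), v(10), e(11). Total: 11 letters.

11


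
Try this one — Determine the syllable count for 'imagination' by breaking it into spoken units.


Break 'imagination' into syllables: i-mag-i-na-tion -> i | mag | i | na | tion = 5 syllables

5 syllables


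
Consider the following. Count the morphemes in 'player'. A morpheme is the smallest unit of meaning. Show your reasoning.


Decomposition: play (root) + -er (suffix) = 2 morpheme(s)

2 morphemes


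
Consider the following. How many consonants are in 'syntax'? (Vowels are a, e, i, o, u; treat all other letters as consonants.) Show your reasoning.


Consonants in 'syntax': s, y, n, t, x = 5 consonants.

5


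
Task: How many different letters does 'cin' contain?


Unique letters in 'cin': {c, i, n} = 3 distinct letters.

3


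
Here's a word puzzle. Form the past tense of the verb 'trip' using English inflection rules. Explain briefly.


Apply rule: Double final consonant and add -ed. 'trip' becomes 'tripped'.

tripped


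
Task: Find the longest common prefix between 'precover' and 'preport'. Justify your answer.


Compare from the start: 3 characters match: 'pre'. Mismatch at position 4: 'c' vs 'p'.

pre


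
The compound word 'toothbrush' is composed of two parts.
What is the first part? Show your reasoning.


Split 'toothbrush' into 'tooth' + 'brush'. The first part is 'tooth'.

tooth


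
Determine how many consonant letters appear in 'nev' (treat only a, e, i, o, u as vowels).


Consonants in 'nev': n, v = 2 consonants.

2


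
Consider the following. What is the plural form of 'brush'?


Apply rule: Add -es (sibilant/fricative ending). 'brush' becomes 'brushes'.

brushes


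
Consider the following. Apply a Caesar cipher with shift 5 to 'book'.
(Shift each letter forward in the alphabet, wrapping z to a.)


Shift each letter by 5: b -> g, o -> t, o -> t, k -> p. Result: 'gttp'.

gttp


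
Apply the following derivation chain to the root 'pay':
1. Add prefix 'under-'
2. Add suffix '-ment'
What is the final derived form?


Step 1: Add prefix 'under-' to 'pay' = 'underpay'
Step 2: Add suffix '-ment' to 'underpay' = 'underpayment'

underpayment


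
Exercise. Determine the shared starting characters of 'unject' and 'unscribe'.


Compare from the start: 2 characters match: 'un'. Mismatch at position 3: 'j' vs 's'.

un


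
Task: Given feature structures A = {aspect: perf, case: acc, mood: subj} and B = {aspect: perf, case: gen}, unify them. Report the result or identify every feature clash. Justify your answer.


Compare features:
aspect: A=perf vs B=perf -> unified: perf
case: A=acc vs B=gen -> CLASH
mood: A=subj vs B=_ -> unified: subj
Clash detected on feature 'case' (acc vs gen); unification fails.

CLASH on 'case' (acc vs gen)


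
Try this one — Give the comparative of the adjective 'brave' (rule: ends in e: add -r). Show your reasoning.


Apply comparative formation (ends in e: add -r): 'brave' -> 'braver'.

braver


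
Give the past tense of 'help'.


Apply rule: Add -ed. 'help' becomes 'helped'.

helped


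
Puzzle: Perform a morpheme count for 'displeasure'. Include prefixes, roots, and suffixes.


Decomposition: dis- (prefix) + please (root) + -ure (suffix) = 3 morpheme(s)

3 morphemes


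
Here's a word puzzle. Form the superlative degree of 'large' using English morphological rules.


Apply superlative formation (ends in e: add -st): 'large' -> 'largest'.

largest


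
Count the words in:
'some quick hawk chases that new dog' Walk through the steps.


Split into words: some | quick | hawk | chases | that | new | dog = 7 words.

7


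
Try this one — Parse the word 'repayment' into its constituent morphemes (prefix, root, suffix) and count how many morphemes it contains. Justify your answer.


Step 1: Identify prefix: 're' (meaning: again)
Step 2: Identify root: 'pay'
Step 3: Identify suffix(es): 'ment'
Decomposition: re- (prefix: again) + pay (root) + -ment (suffix: action/result)
Total morphemes: 3

3 morphemes (re- (prefix: again) + pay (root) + -ment (suffix: action/result))


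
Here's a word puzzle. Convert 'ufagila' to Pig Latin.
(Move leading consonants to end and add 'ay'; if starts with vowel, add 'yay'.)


'ufagila' starts with a vowel, so add 'yay': 'ufagilayay'.

ufagilayay


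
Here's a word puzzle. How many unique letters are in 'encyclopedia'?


Unique letters in 'encyclopedia': {a, c, d, e, i, l, n, o, p, y} = 10 distinct letters.

10


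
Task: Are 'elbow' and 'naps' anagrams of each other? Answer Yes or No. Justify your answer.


Sorted letters of 'elbow': 'below'
Sorted letters of 'naps': 'anps'
They do not match.

No


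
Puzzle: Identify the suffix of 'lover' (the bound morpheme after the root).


The word 'lover' = 'love' (root) + '-er' (suffix). The suffix is '-er'.

er


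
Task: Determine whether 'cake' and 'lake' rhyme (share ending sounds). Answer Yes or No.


Rime (stressed vowel + following sounds) of 'cake': -ake = /eɪk/
Rime of 'lake': -ake = /eɪk/
/eɪk/ and /eɪk/ are the same ending sound, so the words rhyme.

Yes


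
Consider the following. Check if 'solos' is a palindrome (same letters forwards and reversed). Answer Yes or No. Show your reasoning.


Forward: 'solos'
Reversed: 'solos'
They are identical.

Yes


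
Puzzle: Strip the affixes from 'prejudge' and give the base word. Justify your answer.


Remove prefix 'pre' from 'prejudge' to get root 'judge'.

judge


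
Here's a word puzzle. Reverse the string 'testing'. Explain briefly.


Reverse 'testing' character by character: 'gnitset'.

gnitset


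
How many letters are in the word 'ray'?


Spell out 'ray' and number each letter: r(1), a(2), y(3). Total: 3 letters.

3


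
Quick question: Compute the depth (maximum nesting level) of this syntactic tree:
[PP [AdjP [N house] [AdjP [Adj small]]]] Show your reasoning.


Count bracket nesting levels:
'[' at pos 0: depth = 1
'[' at pos 4: depth = 2
'[' at pos 10: depth = 3
'[' at pos 20: depth = 3
'[' at pos 26: depth = 4
Maximum depth reached: 4

4


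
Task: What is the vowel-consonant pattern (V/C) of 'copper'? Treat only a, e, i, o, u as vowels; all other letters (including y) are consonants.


Letter mapping: c = C, o = V, p = C, p = C, e = V, r = C.

CVCCVC


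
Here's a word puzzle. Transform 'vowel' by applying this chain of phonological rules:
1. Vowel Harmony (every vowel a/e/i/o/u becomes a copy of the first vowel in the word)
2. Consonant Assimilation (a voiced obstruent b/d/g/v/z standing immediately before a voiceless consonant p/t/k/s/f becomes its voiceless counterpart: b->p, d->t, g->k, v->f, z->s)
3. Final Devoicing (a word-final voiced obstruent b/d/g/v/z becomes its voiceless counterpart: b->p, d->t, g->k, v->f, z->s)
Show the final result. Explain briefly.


Starting form: 'vowel'
Rule 1: Vowel Harmony: all vowels become 'o' (matching first vowel). 'vowel' -> 'vowol'
Rule 2: Consonant Assimilation: no voiced obstruent (b/d/g/v/z) stands immediately before a voiceless consonant (p/t/k/s/f). No change.
Rule 3: Final Devoicing: final consonant 'l' is not one of the voiced obstruents b/d/g/v/z. No change.
Final form: 'vowol'

vowol


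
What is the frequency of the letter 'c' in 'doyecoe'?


Letter 'c' in 'doyecoe': found at position(s) 5 = 1 occurrence(s).

1


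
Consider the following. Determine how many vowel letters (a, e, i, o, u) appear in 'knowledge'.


Vowels in 'knowledge': o, e, e = 3 vowels.

3


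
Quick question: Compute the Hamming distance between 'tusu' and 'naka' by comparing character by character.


Alignment:
Position 1: 't' vs 'n' = DIFFER
Position 2: 'u' vs 'a' = DIFFER
Position 3: 's' vs 'k' = DIFFER
Position 4: 'u' vs 'a' = DIFFER
Total differences: 4

4


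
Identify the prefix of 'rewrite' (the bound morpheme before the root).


The word 'rewrite' = 're' (prefix) + 'write' (root). The prefix is 're'.

re


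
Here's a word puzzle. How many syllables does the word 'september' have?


Break 'september' into syllables: sep-tem-ber -> sep | tem | ber = 3 syllables

3 syllables


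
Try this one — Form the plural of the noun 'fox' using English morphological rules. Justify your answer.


Apply rule: Add -es (sibilant/fricative ending). 'fox' becomes 'foxes'.

foxes


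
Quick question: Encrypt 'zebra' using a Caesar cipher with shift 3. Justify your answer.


Shift each letter by 3: z -> c, e -> h, b -> e, r -> u, a -> d. Result: 'cheud'.

cheud


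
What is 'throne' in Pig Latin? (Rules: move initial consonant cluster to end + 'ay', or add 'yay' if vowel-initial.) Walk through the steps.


'throne': move consonant cluster 'thr' to end and add 'ay': 'onethray'.

onethray


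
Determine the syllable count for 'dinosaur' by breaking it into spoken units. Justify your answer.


Break 'dinosaur' into syllables: di-no-saur -> di | no | saur = 3 syllables

3 syllables


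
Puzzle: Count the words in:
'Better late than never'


Split into words: Better | late | than | never = 4 words.

4


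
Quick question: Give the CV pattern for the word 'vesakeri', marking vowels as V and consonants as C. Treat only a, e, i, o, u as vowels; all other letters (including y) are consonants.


Letter mapping: v = C, e = V, s = C, a = V, k = C, e = V, r = C, i = V.

CVCVCVCV


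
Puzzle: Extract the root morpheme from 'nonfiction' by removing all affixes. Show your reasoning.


Remove prefix 'non' from 'nonfiction' to get root 'fiction'.

fiction


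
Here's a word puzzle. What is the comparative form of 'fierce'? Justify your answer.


Apply comparative formation (ends in e: add -r): 'fierce' -> 'fiercer'.

fiercer


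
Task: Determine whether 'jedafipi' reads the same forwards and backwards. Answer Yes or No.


Forward: 'jedafipi'
Reversed: 'ipifadej'
They differ.

No


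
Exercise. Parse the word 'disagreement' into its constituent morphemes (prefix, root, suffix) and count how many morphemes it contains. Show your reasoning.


Step 1: Identify prefix: 'dis' (meaning: not/apart)
Step 2: Identify root: 'agree'
Step 3: Identify suffix(es): 'ment'
Decomposition: dis- (prefix: not/apart) + agree (root) + -ment (suffix: action/result)
Total morphemes: 3

3 morphemes (dis- (prefix: not/apart) + agree (root) + -ment (suffix: action/result))


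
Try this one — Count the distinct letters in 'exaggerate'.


Unique letters in 'exaggerate': {a, e, g, r, t, x} = 6 distinct letters.

6


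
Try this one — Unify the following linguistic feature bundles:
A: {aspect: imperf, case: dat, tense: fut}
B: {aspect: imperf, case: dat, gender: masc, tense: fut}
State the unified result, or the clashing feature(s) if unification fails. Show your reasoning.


Compare features:
aspect: A=imperf vs B=imperf -> unified: imperf
case: A=dat vs B=dat -> unified: dat
gender: A=_ vs B=masc -> unified: masc
tense: A=fut vs B=fut -> unified: fut
No clashes found.

Unified: {aspect: imperf, case: dat, gender: masc, tense: fut}


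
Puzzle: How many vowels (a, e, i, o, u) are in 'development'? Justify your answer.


Vowels in 'development': e, e, o, e = 4 vowels.

4


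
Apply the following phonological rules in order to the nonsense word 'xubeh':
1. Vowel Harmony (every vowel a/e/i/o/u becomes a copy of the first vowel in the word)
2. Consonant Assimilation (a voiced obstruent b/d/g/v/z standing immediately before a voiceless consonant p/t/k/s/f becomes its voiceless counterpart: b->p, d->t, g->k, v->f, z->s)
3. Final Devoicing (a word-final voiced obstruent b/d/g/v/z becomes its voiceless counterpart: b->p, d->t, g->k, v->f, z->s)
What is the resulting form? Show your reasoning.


Starting form: 'xubeh'
Rule 1: Vowel Harmony: all vowels become 'u' (matching first vowel). 'xubeh' -> 'xubuh'
Rule 2: Consonant Assimilation: no voiced obstruent (b/d/g/v/z) stands immediately before a voiceless consonant (p/t/k/s/f). No change.
Rule 3: Final Devoicing: final consonant 'h' is not one of the voiced obstruents b/d/g/v/z. No change.
Final form: 'xubuh'

xubuh


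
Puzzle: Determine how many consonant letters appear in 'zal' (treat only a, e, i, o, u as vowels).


Consonants in 'zal': z, l = 2 consonants.

2


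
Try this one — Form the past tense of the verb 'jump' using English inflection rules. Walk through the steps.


Apply rule: Add -ed. 'jump' becomes 'jumped'.

jumped


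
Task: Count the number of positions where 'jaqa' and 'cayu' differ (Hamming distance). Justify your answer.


Alignment:
Position 1: 'j' vs 'c' = DIFFER
Position 2: 'a' vs 'a' = match
Position 3: 'q' vs 'y' = DIFFER
Position 4: 'a' vs 'u' = DIFFER
Total differences: 3

3


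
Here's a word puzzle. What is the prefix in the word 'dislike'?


The word 'dislike' = 'dis' (prefix) + 'like' (root). The prefix is 'dis'.

dis


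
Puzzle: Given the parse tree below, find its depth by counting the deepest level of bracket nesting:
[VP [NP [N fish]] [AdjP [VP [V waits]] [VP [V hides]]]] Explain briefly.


Count bracket nesting levels:
'[' at pos 0: depth = 1
'[' at pos 4: depth = 2
'[' at pos 8: depth = 3
'[' at pos 18: depth = 2
'[' at pos 24: depth = 3
'[' at pos 28: depth = 4
'[' at pos 39: depth = 3
'[' at pos 43: depth = 4
Maximum depth reached: 4

4


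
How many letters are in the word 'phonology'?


Spell out 'phonology' and number each letter: p(1), h(2), o(3), n(4), o(5), l(6), o(7), g(8), y(9). Total: 9 letters.

9


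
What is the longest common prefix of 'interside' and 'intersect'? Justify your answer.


Compare from the start: 6 characters match: 'inters'. Mismatch at position 7: 'i' vs 'e'.

inters


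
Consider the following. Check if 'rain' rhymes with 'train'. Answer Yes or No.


Rime (stressed vowel + following sounds) of 'rain': -ain = /eɪn/
Rime of 'train': -ain = /eɪn/
/eɪn/ and /eɪn/ are the same ending sound, so the words rhyme.

Yes


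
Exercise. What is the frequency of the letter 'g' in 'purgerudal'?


Letter 'g' in 'purgerudal': found at position(s) 4 = 1 occurrence(s).

1


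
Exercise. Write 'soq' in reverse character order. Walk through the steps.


Reverse 'soq' character by character: 'qos'.

qos


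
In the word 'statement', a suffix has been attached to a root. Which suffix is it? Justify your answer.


The word 'statement' = 'state' (root) + '-ment' (suffix). The suffix is '-ment'.

ment


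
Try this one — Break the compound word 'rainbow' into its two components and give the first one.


Split 'rainbow' into 'rain' + 'bow'. The first part is 'rain'.

rain


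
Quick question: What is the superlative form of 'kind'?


Apply superlative formation (add -est): 'kind' -> 'kindest'.

kindest


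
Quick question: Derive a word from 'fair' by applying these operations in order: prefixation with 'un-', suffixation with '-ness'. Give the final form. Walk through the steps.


Step 1: Add prefix 'un-' to 'fair' = 'unfair'
Step 2: Add suffix '-ness' to 'unfair' = 'unfairness'

unfairness


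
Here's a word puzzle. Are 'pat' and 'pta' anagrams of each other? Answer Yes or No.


Sorted letters of 'pat': 'apt'
Sorted letters of 'pta': 'apt'
They match.

Yes


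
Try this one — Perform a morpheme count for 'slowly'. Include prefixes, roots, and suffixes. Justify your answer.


Decomposition: slow (root) + -ly (suffix) = 2 morpheme(s)

2 morphemes


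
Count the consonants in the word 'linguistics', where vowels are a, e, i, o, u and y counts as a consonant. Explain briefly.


Consonants in 'linguistics': l, n, g, s, t, c, s = 7 consonants.

7


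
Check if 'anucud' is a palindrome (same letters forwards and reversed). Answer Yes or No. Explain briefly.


Forward: 'anucud'
Reversed: 'ducuna'
They differ.

No


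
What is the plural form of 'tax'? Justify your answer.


Apply rule: Add -es (sibilant/fricative ending). 'tax' becomes 'taxes'.

taxes


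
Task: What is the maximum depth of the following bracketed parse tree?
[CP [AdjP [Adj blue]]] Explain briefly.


Count bracket nesting levels:
'[' at pos 0: depth = 1
'[' at pos 4: depth = 2
'[' at pos 10: depth = 3
Maximum depth reached: 3

3


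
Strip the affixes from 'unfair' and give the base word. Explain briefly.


Remove prefix 'un' from 'unfair' to get root 'fair'.

fair


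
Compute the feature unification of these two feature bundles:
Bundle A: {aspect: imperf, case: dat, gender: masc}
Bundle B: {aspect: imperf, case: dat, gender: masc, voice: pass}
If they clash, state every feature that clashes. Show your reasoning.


Compare features:
aspect: A=imperf vs B=imperf -> unified: imperf
case: A=dat vs B=dat -> unified: dat
gender: A=masc vs B=masc -> unified: masc
voice: A=_ vs B=pass -> unified: pass
No clashes found.

Unified: {aspect: imperf, case: dat, gender: masc, voice: pass}


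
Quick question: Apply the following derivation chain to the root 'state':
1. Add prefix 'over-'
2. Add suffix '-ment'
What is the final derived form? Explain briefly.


Step 1: Add prefix 'over-' to 'state' = 'overstate'
Step 2: Add suffix '-ment' to 'overstate' = 'overstatement'

overstatement
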